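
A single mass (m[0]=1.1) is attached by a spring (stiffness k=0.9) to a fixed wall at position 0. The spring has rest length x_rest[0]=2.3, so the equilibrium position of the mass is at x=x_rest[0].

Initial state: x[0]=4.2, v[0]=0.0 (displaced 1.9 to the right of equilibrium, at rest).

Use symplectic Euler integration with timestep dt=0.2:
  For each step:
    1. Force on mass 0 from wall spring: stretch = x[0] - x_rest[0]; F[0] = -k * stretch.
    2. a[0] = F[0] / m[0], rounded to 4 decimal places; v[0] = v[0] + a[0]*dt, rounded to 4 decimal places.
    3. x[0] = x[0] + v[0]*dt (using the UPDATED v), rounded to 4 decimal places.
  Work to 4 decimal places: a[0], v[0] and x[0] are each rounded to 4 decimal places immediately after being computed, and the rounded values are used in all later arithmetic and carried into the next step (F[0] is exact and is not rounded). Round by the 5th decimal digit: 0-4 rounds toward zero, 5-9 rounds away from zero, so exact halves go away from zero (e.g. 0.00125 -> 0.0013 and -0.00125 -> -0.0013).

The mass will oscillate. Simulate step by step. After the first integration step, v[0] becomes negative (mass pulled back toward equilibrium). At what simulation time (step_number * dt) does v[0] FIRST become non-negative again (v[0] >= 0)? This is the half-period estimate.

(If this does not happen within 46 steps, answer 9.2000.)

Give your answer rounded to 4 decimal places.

Step 0: x=[4.2000] v=[0.0000]
Step 1: x=[4.1378] v=[-0.3109]
Step 2: x=[4.0155] v=[-0.6116]
Step 3: x=[3.8370] v=[-0.8923]
Step 4: x=[3.6082] v=[-1.1438]
Step 5: x=[3.3366] v=[-1.3579]
Step 6: x=[3.0311] v=[-1.5275]
Step 7: x=[2.7017] v=[-1.6471]
Step 8: x=[2.3591] v=[-1.7128]
Step 9: x=[2.0146] v=[-1.7225]
Step 10: x=[1.6794] v=[-1.6758]
Step 11: x=[1.3646] v=[-1.5742]
Step 12: x=[1.0804] v=[-1.4211]
Step 13: x=[0.8361] v=[-1.2215]
Step 14: x=[0.6397] v=[-0.9820]
Step 15: x=[0.4976] v=[-0.7103]
Step 16: x=[0.4145] v=[-0.4154]
Step 17: x=[0.3931] v=[-0.1069]
Step 18: x=[0.4341] v=[0.2051]
First v>=0 after going negative at step 18, time=3.6000

Answer: 3.6000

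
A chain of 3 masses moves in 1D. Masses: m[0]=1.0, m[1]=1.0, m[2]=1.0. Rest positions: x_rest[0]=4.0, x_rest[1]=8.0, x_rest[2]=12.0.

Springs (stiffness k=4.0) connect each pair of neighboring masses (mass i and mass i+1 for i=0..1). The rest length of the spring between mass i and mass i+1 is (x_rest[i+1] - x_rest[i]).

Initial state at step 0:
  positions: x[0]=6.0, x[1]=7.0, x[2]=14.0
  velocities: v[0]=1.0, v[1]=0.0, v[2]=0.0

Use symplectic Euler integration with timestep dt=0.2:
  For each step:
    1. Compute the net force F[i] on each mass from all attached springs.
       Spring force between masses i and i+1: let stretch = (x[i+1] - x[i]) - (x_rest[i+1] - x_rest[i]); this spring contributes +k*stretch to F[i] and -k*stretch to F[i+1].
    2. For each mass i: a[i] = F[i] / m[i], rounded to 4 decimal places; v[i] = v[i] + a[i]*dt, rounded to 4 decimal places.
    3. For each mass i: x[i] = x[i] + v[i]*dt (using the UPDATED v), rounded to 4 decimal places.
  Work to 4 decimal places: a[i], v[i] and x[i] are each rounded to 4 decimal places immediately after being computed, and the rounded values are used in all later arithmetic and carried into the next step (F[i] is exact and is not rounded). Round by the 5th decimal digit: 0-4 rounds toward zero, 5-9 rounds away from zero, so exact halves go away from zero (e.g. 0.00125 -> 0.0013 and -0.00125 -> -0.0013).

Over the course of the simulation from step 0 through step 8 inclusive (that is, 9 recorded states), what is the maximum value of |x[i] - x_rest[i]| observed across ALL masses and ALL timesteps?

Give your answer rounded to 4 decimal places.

Step 0: x=[6.0000 7.0000 14.0000] v=[1.0000 0.0000 0.0000]
Step 1: x=[5.7200 7.9600 13.5200] v=[-1.4000 4.8000 -2.4000]
Step 2: x=[5.1584 9.4512 12.7904] v=[-2.8080 7.4560 -3.6480]
Step 3: x=[4.6436 10.7898 12.1665] v=[-2.5738 6.6931 -3.1194]
Step 4: x=[4.4722 11.3653 11.9623] v=[-0.8568 2.8775 -1.0208]
Step 5: x=[4.7637 10.9334 12.3026] v=[1.4577 -2.1594 1.7016]
Step 6: x=[5.4024 9.7334 13.0638] v=[3.1935 -5.9998 3.8062]
Step 7: x=[6.0941 8.3733 13.9322] v=[3.4583 -6.8003 4.3419]
Step 8: x=[6.5104 7.5380 14.5512] v=[2.0817 -4.1765 3.0948]
Max displacement = 3.3653

Answer: 3.3653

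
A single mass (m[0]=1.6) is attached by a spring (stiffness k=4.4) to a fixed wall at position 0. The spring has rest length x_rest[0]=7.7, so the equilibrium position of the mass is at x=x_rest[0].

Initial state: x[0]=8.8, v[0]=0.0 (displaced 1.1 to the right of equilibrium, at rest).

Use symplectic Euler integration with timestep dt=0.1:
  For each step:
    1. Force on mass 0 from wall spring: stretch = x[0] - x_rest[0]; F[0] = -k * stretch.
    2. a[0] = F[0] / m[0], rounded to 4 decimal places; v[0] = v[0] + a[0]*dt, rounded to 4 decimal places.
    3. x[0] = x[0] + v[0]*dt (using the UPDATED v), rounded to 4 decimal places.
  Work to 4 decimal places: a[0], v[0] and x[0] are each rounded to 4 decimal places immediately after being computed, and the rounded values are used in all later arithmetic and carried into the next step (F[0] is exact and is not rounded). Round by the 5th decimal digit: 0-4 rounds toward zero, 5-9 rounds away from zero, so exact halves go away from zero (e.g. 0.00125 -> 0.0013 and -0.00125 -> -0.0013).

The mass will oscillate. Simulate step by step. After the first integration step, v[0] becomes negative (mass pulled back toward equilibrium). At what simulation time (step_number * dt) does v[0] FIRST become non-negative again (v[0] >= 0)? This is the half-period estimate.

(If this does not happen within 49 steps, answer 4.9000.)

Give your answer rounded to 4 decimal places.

Step 0: x=[8.8000] v=[0.0000]
Step 1: x=[8.7698] v=[-0.3025]
Step 2: x=[8.7101] v=[-0.5967]
Step 3: x=[8.6227] v=[-0.8745]
Step 4: x=[8.5099] v=[-1.1282]
Step 5: x=[8.3748] v=[-1.3509]
Step 6: x=[8.2212] v=[-1.5365]
Step 7: x=[8.0532] v=[-1.6798]
Step 8: x=[7.8755] v=[-1.7769]
Step 9: x=[7.6930] v=[-1.8252]
Step 10: x=[7.5107] v=[-1.8233]
Step 11: x=[7.3336] v=[-1.7712]
Step 12: x=[7.1666] v=[-1.6704]
Step 13: x=[7.0142] v=[-1.5237]
Step 14: x=[6.8807] v=[-1.3351]
Step 15: x=[6.7697] v=[-1.1098]
Step 16: x=[6.6843] v=[-0.8540]
Step 17: x=[6.6268] v=[-0.5747]
Step 18: x=[6.5988] v=[-0.2796]
Step 19: x=[6.6011] v=[0.0232]
First v>=0 after going negative at step 19, time=1.9000

Answer: 1.9000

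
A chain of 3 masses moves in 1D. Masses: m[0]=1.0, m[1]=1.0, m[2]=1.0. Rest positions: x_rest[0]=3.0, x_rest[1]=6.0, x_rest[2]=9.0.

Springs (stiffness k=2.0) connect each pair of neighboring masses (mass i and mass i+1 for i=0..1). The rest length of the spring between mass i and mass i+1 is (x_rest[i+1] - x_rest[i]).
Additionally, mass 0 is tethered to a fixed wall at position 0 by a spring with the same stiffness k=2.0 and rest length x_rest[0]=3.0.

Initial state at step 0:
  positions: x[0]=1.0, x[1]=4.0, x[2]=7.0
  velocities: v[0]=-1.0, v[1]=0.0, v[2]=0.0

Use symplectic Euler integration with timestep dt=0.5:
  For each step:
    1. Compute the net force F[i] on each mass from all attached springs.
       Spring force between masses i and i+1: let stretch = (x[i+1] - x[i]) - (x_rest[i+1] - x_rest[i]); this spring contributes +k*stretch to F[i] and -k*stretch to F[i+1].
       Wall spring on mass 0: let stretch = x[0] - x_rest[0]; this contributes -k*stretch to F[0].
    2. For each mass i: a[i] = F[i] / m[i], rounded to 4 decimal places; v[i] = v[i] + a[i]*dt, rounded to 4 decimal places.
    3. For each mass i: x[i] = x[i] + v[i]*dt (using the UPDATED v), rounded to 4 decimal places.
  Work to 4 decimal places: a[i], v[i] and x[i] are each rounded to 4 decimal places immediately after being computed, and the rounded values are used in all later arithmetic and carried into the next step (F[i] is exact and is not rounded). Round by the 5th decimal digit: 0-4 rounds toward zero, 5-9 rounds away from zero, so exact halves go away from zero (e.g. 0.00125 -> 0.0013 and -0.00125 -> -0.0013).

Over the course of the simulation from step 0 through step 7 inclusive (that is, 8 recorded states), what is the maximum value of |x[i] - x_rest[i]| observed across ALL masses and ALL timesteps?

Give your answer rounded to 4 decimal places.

Answer: 2.1329

Derivation:
Step 0: x=[1.0000 4.0000 7.0000] v=[-1.0000 0.0000 0.0000]
Step 1: x=[1.5000 4.0000 7.0000] v=[1.0000 0.0000 0.0000]
Step 2: x=[2.5000 4.2500 7.0000] v=[2.0000 0.5000 0.0000]
Step 3: x=[3.1250 5.0000 7.1250] v=[1.2500 1.5000 0.2500]
Step 4: x=[3.1250 5.8750 7.6875] v=[0.0000 1.7500 1.1250]
Step 5: x=[2.9375 6.2813 8.8438] v=[-0.3750 0.8125 2.3125]
Step 6: x=[2.9532 6.2969 10.2188] v=[0.0313 0.0312 2.7500]
Step 7: x=[3.1641 6.6016 11.1329] v=[0.4218 0.6094 1.8281]
Max displacement = 2.1329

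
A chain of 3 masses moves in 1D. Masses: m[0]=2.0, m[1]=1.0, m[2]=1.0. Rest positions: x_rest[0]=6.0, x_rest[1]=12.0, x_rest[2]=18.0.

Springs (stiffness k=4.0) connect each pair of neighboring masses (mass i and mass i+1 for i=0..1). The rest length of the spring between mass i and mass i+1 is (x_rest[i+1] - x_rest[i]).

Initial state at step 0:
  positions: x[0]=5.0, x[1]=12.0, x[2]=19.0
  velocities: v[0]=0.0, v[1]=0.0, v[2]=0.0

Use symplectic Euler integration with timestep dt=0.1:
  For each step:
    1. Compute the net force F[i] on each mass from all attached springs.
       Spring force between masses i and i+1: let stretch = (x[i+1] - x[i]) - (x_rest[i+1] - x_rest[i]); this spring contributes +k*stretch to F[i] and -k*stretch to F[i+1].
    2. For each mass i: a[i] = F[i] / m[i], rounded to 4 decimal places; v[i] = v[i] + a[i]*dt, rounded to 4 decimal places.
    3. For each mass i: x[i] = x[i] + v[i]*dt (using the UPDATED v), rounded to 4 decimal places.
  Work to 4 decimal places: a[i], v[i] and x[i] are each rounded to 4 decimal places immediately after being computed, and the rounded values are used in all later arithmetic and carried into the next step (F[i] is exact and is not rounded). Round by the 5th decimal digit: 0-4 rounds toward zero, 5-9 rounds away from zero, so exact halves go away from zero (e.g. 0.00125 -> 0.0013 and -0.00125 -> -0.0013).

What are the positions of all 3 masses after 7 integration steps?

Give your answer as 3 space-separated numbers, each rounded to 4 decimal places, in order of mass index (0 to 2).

Answer: 5.5084 11.9207 18.0628

Derivation:
Step 0: x=[5.0000 12.0000 19.0000] v=[0.0000 0.0000 0.0000]
Step 1: x=[5.0200 12.0000 18.9600] v=[0.2000 0.0000 -0.4000]
Step 2: x=[5.0596 11.9992 18.8816] v=[0.3960 -0.0080 -0.7840]
Step 3: x=[5.1180 11.9961 18.7679] v=[0.5839 -0.0309 -1.1370]
Step 4: x=[5.1940 11.9888 18.6233] v=[0.7595 -0.0734 -1.4457]
Step 5: x=[5.2859 11.9751 18.4534] v=[0.9185 -0.1375 -1.6995]
Step 6: x=[5.3915 11.9529 18.2643] v=[1.0563 -0.2219 -1.8908]
Step 7: x=[5.5084 11.9207 18.0628] v=[1.1686 -0.3219 -2.0154]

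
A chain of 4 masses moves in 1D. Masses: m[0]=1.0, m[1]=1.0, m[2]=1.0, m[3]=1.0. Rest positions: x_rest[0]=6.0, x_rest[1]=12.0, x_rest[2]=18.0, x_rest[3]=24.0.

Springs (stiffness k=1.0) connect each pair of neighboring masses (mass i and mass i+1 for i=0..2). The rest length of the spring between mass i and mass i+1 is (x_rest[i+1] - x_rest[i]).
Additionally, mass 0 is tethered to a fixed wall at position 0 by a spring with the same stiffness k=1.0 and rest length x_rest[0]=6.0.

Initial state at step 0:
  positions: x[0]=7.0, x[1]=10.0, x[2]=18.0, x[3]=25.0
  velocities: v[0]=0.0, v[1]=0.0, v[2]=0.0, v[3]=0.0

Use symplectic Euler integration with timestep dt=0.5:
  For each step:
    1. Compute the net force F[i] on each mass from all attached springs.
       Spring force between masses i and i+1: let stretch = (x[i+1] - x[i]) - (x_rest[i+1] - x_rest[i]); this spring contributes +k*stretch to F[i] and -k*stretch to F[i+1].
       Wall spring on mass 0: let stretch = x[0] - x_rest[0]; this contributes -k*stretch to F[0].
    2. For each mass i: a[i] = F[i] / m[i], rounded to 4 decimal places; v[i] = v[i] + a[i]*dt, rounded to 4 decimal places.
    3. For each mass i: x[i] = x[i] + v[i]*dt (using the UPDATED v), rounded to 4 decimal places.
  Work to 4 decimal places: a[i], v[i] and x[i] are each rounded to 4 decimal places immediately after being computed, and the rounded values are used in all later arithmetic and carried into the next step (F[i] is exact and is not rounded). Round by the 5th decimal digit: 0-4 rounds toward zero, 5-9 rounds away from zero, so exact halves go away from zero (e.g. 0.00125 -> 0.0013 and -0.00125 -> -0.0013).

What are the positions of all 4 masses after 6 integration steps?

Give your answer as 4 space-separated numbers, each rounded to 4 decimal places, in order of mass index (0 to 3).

Answer: 7.8409 11.4168 18.6212 23.2133

Derivation:
Step 0: x=[7.0000 10.0000 18.0000 25.0000] v=[0.0000 0.0000 0.0000 0.0000]
Step 1: x=[6.0000 11.2500 17.7500 24.7500] v=[-2.0000 2.5000 -0.5000 -0.5000]
Step 2: x=[4.8125 12.8125 17.6250 24.2500] v=[-2.3750 3.1250 -0.2500 -1.0000]
Step 3: x=[4.4219 13.5782 17.9532 23.5938] v=[-0.7813 1.5313 0.6563 -1.3125]
Step 4: x=[5.2149 13.1485 18.5978 23.0274] v=[1.5859 -0.8594 1.2891 -1.1328]
Step 5: x=[6.6876 12.0977 18.9875 22.8536] v=[2.9453 -2.1016 0.7793 -0.3476]
Step 6: x=[7.8409 11.4168 18.6212 23.2133] v=[2.3066 -1.3618 -0.7326 0.7194]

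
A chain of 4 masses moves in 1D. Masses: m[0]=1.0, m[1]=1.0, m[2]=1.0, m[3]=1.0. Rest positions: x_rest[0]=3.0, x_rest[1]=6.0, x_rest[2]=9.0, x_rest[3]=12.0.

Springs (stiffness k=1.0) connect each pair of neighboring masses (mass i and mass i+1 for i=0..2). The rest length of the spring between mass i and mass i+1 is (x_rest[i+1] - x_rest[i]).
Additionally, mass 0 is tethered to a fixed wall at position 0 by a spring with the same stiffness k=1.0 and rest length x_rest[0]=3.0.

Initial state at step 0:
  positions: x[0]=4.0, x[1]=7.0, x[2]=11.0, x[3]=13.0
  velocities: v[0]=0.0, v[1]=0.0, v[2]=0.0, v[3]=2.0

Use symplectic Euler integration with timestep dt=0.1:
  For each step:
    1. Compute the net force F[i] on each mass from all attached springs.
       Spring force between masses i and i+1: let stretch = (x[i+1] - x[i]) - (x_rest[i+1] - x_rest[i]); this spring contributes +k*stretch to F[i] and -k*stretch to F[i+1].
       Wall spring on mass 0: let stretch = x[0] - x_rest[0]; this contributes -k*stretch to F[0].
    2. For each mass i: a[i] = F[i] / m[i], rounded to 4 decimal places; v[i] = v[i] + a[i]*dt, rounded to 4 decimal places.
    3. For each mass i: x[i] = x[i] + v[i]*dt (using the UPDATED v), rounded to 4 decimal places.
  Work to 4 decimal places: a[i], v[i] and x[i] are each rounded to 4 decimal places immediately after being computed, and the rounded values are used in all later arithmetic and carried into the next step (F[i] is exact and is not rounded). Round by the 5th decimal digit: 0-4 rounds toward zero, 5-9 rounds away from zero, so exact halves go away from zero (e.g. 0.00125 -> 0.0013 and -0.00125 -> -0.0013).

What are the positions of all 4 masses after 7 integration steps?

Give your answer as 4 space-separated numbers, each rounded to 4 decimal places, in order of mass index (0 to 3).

Step 0: x=[4.0000 7.0000 11.0000 13.0000] v=[0.0000 0.0000 0.0000 2.0000]
Step 1: x=[3.9900 7.0100 10.9800 13.2100] v=[-0.1000 0.1000 -0.2000 2.1000]
Step 2: x=[3.9703 7.0295 10.9426 13.4277] v=[-0.1970 0.1950 -0.3740 2.1770]
Step 3: x=[3.9415 7.0575 10.8909 13.6506] v=[-0.2881 0.2804 -0.5168 2.2285]
Step 4: x=[3.9044 7.0927 10.8285 13.8759] v=[-0.3707 0.3521 -0.6242 2.2525]
Step 5: x=[3.8602 7.1334 10.7592 14.1007] v=[-0.4423 0.4069 -0.6930 2.2478]
Step 6: x=[3.8101 7.1776 10.6871 14.3221] v=[-0.5010 0.4422 -0.7214 2.2137]
Step 7: x=[3.7556 7.2232 10.6162 14.5371] v=[-0.5453 0.4564 -0.7089 2.1502]

Answer: 3.7556 7.2232 10.6162 14.5371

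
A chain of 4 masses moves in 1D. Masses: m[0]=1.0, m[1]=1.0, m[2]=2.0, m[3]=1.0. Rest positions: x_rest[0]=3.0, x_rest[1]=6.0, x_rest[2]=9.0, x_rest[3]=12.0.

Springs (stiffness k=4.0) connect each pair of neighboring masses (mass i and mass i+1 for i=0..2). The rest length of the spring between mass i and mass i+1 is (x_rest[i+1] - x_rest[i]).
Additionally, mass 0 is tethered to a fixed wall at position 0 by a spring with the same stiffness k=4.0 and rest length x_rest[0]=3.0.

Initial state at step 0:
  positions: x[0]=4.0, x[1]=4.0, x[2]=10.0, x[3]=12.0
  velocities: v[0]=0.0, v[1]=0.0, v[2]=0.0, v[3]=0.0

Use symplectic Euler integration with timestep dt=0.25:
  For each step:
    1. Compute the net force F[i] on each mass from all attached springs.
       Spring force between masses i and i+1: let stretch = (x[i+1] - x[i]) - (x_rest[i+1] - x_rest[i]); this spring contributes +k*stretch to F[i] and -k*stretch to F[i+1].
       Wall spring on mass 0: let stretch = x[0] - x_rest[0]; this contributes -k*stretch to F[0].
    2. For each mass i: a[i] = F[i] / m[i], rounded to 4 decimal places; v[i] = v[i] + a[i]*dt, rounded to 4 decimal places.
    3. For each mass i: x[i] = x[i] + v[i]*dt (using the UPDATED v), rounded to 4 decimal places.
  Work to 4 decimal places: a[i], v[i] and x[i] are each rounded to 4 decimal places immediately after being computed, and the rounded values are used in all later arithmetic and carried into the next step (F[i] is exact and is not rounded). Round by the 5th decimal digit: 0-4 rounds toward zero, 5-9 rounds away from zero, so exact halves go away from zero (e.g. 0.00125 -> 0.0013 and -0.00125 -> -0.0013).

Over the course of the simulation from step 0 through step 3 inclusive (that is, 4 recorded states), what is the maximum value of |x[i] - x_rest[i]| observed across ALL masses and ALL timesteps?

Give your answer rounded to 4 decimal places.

Answer: 2.2422

Derivation:
Step 0: x=[4.0000 4.0000 10.0000 12.0000] v=[0.0000 0.0000 0.0000 0.0000]
Step 1: x=[3.0000 5.5000 9.5000 12.2500] v=[-4.0000 6.0000 -2.0000 1.0000]
Step 2: x=[1.8750 7.3750 8.8438 12.5625] v=[-4.5000 7.5000 -2.6250 1.2500]
Step 3: x=[1.6563 8.2422 8.4688 12.6953] v=[-0.8750 3.4688 -1.5001 0.5313]
Max displacement = 2.2422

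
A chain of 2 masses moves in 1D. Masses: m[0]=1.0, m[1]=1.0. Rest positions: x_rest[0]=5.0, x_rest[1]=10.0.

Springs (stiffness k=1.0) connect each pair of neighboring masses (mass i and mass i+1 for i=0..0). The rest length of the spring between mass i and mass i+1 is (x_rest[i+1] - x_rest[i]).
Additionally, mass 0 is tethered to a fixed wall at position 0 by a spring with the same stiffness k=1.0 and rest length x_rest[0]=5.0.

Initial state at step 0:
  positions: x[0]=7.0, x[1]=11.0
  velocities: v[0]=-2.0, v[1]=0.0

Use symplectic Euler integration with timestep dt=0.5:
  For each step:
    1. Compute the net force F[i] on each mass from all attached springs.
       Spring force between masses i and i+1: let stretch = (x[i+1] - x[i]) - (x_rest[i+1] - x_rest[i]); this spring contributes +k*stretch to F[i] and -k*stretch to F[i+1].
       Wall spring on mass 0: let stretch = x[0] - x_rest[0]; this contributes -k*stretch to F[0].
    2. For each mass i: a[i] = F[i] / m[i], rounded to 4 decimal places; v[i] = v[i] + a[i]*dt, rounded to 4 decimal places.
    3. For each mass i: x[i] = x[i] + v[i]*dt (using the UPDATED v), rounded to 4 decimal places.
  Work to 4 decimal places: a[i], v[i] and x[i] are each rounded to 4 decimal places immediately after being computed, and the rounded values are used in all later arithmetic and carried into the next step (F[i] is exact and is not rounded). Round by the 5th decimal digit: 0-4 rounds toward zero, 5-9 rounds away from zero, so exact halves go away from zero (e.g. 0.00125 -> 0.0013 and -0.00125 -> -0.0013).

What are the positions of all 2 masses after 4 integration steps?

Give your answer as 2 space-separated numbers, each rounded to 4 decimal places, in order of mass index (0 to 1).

Answer: 3.6055 9.3399

Derivation:
Step 0: x=[7.0000 11.0000] v=[-2.0000 0.0000]
Step 1: x=[5.2500 11.2500] v=[-3.5000 0.5000]
Step 2: x=[3.6875 11.2500] v=[-3.1250 0.0000]
Step 3: x=[3.0938 10.6094] v=[-1.1875 -1.2813]
Step 4: x=[3.6055 9.3399] v=[1.0234 -2.5391]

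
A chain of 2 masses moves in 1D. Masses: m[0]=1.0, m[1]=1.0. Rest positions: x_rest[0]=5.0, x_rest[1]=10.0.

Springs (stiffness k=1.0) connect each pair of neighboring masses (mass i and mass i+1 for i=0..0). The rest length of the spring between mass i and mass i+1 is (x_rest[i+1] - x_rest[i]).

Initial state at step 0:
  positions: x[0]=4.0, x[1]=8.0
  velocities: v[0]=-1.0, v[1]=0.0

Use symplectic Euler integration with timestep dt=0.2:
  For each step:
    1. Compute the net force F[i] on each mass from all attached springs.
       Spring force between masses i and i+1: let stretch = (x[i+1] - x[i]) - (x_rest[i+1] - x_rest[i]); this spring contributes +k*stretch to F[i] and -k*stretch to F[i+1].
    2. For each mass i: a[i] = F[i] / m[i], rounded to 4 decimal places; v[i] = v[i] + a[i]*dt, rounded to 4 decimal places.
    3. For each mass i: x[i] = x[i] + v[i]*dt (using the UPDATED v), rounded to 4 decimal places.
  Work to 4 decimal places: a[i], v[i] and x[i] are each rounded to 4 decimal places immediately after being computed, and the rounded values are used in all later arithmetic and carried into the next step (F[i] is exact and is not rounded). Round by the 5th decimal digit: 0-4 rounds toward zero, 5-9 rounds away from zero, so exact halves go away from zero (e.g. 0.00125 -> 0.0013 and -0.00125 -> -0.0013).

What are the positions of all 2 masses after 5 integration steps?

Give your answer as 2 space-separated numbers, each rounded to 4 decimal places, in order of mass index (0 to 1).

Step 0: x=[4.0000 8.0000] v=[-1.0000 0.0000]
Step 1: x=[3.7600 8.0400] v=[-1.2000 0.2000]
Step 2: x=[3.4912 8.1088] v=[-1.3440 0.3440]
Step 3: x=[3.2071 8.1929] v=[-1.4205 0.4205]
Step 4: x=[2.9224 8.2776] v=[-1.4233 0.4233]
Step 5: x=[2.6519 8.3481] v=[-1.3523 0.3523]

Answer: 2.6519 8.3481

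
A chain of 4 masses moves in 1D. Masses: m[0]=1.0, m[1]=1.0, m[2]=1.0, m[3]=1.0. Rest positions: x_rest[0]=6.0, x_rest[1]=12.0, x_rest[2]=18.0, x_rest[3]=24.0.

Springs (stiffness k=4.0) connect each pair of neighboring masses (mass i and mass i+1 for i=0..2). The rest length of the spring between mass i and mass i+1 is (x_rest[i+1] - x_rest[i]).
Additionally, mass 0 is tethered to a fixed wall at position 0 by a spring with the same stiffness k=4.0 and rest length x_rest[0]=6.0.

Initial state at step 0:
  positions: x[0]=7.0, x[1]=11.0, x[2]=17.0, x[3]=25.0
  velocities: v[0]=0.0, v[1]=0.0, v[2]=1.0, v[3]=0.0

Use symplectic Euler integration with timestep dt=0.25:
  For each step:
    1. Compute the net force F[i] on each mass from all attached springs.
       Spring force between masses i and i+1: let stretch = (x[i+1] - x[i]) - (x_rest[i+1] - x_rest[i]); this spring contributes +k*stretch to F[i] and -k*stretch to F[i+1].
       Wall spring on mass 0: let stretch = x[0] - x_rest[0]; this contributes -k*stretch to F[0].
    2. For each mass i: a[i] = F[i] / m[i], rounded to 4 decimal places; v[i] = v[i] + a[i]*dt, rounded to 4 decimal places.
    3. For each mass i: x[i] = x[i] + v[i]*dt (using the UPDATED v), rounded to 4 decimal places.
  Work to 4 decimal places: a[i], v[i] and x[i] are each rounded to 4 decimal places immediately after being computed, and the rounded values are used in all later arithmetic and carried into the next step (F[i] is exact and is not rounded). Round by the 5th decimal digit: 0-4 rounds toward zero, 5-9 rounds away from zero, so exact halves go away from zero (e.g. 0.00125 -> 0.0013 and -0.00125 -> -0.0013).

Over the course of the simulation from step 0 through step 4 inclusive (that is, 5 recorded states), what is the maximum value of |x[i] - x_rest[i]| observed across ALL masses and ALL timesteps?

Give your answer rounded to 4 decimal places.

Answer: 1.3125

Derivation:
Step 0: x=[7.0000 11.0000 17.0000 25.0000] v=[0.0000 0.0000 1.0000 0.0000]
Step 1: x=[6.2500 11.5000 17.7500 24.5000] v=[-3.0000 2.0000 3.0000 -2.0000]
Step 2: x=[5.2500 12.2500 18.6250 23.8125] v=[-4.0000 3.0000 3.5000 -2.7500]
Step 3: x=[4.6875 12.8438 19.2031 23.3281] v=[-2.2500 2.3750 2.3125 -1.9375]
Step 4: x=[4.9922 12.9883 19.2227 23.3125] v=[1.2188 0.5780 0.0782 -0.0625]
Max displacement = 1.3125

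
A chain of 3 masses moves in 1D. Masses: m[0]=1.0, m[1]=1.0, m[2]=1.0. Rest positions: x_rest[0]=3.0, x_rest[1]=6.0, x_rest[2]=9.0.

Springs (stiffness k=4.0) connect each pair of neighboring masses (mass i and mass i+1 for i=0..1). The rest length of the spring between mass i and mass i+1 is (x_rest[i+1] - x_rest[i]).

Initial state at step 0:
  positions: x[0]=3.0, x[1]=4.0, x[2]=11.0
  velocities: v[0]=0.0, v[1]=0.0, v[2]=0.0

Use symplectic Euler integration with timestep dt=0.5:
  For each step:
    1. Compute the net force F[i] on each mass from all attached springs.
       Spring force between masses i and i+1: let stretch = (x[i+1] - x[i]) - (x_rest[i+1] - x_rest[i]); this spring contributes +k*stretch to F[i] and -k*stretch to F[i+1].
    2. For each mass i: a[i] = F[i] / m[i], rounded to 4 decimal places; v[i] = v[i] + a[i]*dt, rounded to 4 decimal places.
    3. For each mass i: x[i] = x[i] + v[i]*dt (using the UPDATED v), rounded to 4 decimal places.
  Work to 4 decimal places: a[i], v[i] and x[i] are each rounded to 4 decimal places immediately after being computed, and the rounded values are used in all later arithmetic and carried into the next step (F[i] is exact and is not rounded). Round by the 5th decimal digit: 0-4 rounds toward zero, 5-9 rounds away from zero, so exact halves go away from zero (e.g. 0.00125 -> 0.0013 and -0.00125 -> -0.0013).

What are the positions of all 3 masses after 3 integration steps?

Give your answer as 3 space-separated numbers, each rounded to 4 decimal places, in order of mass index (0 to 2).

Answer: 5.0000 4.0000 9.0000

Derivation:
Step 0: x=[3.0000 4.0000 11.0000] v=[0.0000 0.0000 0.0000]
Step 1: x=[1.0000 10.0000 7.0000] v=[-4.0000 12.0000 -8.0000]
Step 2: x=[5.0000 4.0000 9.0000] v=[8.0000 -12.0000 4.0000]
Step 3: x=[5.0000 4.0000 9.0000] v=[0.0000 0.0000 0.0000]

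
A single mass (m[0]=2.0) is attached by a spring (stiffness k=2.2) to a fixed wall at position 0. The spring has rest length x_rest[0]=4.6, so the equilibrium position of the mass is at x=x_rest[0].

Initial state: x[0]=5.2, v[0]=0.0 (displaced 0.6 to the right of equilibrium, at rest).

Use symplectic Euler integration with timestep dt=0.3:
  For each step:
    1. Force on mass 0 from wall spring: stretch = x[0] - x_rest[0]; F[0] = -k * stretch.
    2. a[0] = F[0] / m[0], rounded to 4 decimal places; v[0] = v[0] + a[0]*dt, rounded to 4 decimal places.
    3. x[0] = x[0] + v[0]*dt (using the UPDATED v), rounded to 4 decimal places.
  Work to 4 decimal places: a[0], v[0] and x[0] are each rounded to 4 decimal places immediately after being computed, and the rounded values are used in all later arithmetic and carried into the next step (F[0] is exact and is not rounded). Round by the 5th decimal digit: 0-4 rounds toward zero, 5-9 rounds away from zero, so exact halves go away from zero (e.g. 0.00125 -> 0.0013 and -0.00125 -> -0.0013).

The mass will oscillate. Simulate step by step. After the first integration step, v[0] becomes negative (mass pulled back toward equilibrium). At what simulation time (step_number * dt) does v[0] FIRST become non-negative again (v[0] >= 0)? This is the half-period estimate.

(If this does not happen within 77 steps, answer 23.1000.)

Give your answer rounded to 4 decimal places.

Step 0: x=[5.2000] v=[0.0000]
Step 1: x=[5.1406] v=[-0.1980]
Step 2: x=[5.0277] v=[-0.3764]
Step 3: x=[4.8724] v=[-0.5176]
Step 4: x=[4.6902] v=[-0.6075]
Step 5: x=[4.4990] v=[-0.6373]
Step 6: x=[4.3178] v=[-0.6040]
Step 7: x=[4.1645] v=[-0.5109]
Step 8: x=[4.0543] v=[-0.3672]
Step 9: x=[3.9982] v=[-0.1871]
Step 10: x=[4.0017] v=[0.0115]
First v>=0 after going negative at step 10, time=3.0000

Answer: 3.0000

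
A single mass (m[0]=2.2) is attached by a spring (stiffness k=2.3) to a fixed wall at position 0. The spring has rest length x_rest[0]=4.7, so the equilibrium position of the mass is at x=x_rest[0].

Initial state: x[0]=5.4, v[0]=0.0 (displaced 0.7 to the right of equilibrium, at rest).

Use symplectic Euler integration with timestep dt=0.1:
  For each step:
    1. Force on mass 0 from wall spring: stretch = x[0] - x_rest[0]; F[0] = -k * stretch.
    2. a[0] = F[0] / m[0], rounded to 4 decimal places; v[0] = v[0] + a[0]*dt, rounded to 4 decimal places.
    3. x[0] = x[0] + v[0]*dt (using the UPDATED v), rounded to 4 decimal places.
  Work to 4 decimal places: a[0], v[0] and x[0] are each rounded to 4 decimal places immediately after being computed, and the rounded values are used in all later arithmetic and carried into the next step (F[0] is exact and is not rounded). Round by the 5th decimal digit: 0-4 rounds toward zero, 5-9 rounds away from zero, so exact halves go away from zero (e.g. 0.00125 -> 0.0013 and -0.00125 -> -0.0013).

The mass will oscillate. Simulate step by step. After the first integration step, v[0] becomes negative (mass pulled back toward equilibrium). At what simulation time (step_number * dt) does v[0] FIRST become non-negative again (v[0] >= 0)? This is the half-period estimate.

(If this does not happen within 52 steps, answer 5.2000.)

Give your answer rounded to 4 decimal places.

Answer: 3.1000

Derivation:
Step 0: x=[5.4000] v=[0.0000]
Step 1: x=[5.3927] v=[-0.0732]
Step 2: x=[5.3781] v=[-0.1456]
Step 3: x=[5.3565] v=[-0.2165]
Step 4: x=[5.3280] v=[-0.2851]
Step 5: x=[5.2929] v=[-0.3508]
Step 6: x=[5.2516] v=[-0.4128]
Step 7: x=[5.2046] v=[-0.4705]
Step 8: x=[5.1523] v=[-0.5233]
Step 9: x=[5.0952] v=[-0.5706]
Step 10: x=[5.0340] v=[-0.6119]
Step 11: x=[4.9693] v=[-0.6468]
Step 12: x=[4.9018] v=[-0.6750]
Step 13: x=[4.8322] v=[-0.6961]
Step 14: x=[4.7612] v=[-0.7099]
Step 15: x=[4.6896] v=[-0.7163]
Step 16: x=[4.6181] v=[-0.7152]
Step 17: x=[4.5474] v=[-0.7066]
Step 18: x=[4.4783] v=[-0.6907]
Step 19: x=[4.4116] v=[-0.6675]
Step 20: x=[4.3479] v=[-0.6374]
Step 21: x=[4.2878] v=[-0.6006]
Step 22: x=[4.2321] v=[-0.5575]
Step 23: x=[4.1812] v=[-0.5086]
Step 24: x=[4.1358] v=[-0.4544]
Step 25: x=[4.0963] v=[-0.3954]
Step 26: x=[4.0631] v=[-0.3323]
Step 27: x=[4.0365] v=[-0.2657]
Step 28: x=[4.0169] v=[-0.1963]
Step 29: x=[4.0044] v=[-0.1249]
Step 30: x=[3.9992] v=[-0.0522]
Step 31: x=[4.0013] v=[0.0211]
First v>=0 after going negative at step 31, time=3.1000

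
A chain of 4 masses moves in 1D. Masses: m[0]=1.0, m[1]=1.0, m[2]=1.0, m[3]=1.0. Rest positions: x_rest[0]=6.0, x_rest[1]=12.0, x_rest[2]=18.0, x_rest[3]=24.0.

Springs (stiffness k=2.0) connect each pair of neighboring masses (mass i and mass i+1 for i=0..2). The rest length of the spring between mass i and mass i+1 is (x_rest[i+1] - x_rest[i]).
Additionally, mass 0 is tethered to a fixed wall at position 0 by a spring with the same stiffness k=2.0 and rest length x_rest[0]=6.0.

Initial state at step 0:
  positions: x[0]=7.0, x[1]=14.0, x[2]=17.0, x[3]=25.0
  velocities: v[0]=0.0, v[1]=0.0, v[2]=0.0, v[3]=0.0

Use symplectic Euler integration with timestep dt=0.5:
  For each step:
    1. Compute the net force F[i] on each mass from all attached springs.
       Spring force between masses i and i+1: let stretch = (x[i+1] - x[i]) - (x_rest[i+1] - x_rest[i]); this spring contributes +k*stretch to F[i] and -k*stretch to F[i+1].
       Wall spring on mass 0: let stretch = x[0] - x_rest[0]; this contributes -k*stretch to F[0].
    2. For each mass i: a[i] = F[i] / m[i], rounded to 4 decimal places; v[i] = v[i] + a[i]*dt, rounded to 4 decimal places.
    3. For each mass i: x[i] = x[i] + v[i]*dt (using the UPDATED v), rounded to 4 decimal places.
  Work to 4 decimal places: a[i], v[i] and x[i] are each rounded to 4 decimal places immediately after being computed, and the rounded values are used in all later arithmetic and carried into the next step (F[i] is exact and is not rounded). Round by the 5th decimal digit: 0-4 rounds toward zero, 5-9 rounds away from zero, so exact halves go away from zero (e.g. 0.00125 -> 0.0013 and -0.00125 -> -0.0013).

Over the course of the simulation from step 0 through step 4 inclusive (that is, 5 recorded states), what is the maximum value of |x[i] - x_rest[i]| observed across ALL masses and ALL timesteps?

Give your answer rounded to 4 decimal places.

Step 0: x=[7.0000 14.0000 17.0000 25.0000] v=[0.0000 0.0000 0.0000 0.0000]
Step 1: x=[7.0000 12.0000 19.5000 24.0000] v=[0.0000 -4.0000 5.0000 -2.0000]
Step 2: x=[6.0000 11.2500 20.5000 23.7500] v=[-2.0000 -1.5000 2.0000 -0.5000]
Step 3: x=[4.6250 12.5000 18.5000 24.8750] v=[-2.7500 2.5000 -4.0000 2.2500]
Step 4: x=[4.8750 12.8125 16.6875 25.8125] v=[0.5000 0.6250 -3.6250 1.8750]
Max displacement = 2.5000

Answer: 2.5000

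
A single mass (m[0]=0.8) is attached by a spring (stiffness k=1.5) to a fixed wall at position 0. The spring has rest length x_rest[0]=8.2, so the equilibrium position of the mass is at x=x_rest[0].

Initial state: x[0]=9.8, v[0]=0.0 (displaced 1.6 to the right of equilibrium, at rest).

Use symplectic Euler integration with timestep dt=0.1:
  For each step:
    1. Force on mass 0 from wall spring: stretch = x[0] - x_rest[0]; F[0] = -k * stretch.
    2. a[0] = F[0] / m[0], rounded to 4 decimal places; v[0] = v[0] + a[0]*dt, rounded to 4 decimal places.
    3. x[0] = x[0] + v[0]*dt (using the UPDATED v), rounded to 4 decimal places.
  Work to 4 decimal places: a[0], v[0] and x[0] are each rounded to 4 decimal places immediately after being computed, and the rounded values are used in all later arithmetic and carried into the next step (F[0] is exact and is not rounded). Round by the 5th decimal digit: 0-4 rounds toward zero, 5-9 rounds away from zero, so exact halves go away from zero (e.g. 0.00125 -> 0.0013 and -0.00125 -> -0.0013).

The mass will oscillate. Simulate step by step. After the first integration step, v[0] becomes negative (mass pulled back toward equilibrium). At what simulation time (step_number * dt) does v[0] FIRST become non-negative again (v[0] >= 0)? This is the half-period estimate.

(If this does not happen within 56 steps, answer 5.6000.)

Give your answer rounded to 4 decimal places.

Answer: 2.3000

Derivation:
Step 0: x=[9.8000] v=[0.0000]
Step 1: x=[9.7700] v=[-0.3000]
Step 2: x=[9.7106] v=[-0.5944]
Step 3: x=[9.6228] v=[-0.8776]
Step 4: x=[9.5084] v=[-1.1444]
Step 5: x=[9.3694] v=[-1.3897]
Step 6: x=[9.2085] v=[-1.6090]
Step 7: x=[9.0287] v=[-1.7981]
Step 8: x=[8.8334] v=[-1.9535]
Step 9: x=[8.6262] v=[-2.0723]
Step 10: x=[8.4110] v=[-2.1522]
Step 11: x=[8.1918] v=[-2.1918]
Step 12: x=[7.9728] v=[-2.1903]
Step 13: x=[7.7580] v=[-2.1477]
Step 14: x=[7.5515] v=[-2.0648]
Step 15: x=[7.3572] v=[-1.9432]
Step 16: x=[7.1787] v=[-1.7852]
Step 17: x=[7.0193] v=[-1.5937]
Step 18: x=[6.8821] v=[-1.3723]
Step 19: x=[6.7696] v=[-1.1252]
Step 20: x=[6.6839] v=[-0.8570]
Step 21: x=[6.6266] v=[-0.5727]
Step 22: x=[6.5988] v=[-0.2777]
Step 23: x=[6.6011] v=[0.0225]
First v>=0 after going negative at step 23, time=2.3000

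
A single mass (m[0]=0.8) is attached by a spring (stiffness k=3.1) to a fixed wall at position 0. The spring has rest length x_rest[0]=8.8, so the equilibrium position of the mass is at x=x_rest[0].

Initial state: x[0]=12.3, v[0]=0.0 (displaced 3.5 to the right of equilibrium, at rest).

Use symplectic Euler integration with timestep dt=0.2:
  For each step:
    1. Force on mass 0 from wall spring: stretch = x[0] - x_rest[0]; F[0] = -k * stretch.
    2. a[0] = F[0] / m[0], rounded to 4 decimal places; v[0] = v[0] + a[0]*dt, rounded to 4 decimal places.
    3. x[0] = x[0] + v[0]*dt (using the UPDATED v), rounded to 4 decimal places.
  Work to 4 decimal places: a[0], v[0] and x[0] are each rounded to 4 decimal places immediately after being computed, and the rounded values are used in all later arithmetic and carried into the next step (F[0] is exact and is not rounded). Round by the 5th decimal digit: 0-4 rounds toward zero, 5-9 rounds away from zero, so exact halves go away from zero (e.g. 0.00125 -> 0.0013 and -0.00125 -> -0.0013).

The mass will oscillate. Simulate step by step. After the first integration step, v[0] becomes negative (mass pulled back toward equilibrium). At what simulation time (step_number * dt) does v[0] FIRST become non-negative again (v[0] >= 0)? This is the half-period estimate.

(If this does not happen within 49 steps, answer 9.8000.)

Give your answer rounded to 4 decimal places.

Step 0: x=[12.3000] v=[0.0000]
Step 1: x=[11.7575] v=[-2.7125]
Step 2: x=[10.7566] v=[-5.0046]
Step 3: x=[9.4524] v=[-6.5210]
Step 4: x=[8.0471] v=[-7.0266]
Step 5: x=[6.7585] v=[-6.4431]
Step 6: x=[5.7863] v=[-4.8609]
Step 7: x=[5.2812] v=[-2.5253]
Step 8: x=[5.3216] v=[0.2018]
First v>=0 after going negative at step 8, time=1.6000

Answer: 1.6000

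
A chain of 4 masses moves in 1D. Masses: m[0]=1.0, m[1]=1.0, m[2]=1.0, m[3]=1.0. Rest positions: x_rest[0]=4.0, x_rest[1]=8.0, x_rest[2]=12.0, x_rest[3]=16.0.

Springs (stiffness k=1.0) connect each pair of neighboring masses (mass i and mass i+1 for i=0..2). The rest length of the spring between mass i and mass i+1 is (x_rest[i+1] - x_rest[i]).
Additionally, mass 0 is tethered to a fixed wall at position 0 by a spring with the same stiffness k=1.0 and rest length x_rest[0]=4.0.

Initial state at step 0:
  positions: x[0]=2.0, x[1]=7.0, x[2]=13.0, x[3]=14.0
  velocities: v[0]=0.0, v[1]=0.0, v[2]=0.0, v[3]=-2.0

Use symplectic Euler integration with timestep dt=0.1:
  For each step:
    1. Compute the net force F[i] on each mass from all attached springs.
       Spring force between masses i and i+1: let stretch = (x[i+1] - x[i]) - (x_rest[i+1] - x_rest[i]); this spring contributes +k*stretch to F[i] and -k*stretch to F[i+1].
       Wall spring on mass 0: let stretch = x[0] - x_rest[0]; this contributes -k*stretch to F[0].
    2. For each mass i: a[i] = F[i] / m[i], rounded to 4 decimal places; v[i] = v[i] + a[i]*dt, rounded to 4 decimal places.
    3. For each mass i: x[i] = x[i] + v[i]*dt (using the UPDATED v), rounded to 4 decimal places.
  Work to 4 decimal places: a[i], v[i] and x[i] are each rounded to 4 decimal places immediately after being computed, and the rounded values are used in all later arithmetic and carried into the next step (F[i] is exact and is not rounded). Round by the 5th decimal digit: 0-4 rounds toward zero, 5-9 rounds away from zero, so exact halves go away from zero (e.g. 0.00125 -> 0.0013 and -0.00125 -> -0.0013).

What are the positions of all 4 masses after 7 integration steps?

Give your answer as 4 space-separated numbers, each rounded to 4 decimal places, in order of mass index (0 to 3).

Answer: 2.7782 7.2308 11.6637 13.4508

Derivation:
Step 0: x=[2.0000 7.0000 13.0000 14.0000] v=[0.0000 0.0000 0.0000 -2.0000]
Step 1: x=[2.0300 7.0100 12.9500 13.8300] v=[0.3000 0.1000 -0.5000 -1.7000]
Step 2: x=[2.0895 7.0296 12.8494 13.6912] v=[0.5950 0.1960 -1.0060 -1.3880]
Step 3: x=[2.1775 7.0580 12.6990 13.5840] v=[0.8801 0.2840 -1.5038 -1.0722]
Step 4: x=[2.2925 7.0940 12.5011 13.5079] v=[1.1504 0.3601 -1.9794 -0.7607]
Step 5: x=[2.4326 7.1361 12.2592 13.4618] v=[1.4013 0.4207 -2.4194 -0.4614]
Step 6: x=[2.5954 7.1824 11.9781 13.4436] v=[1.6284 0.4627 -2.8115 -0.1817]
Step 7: x=[2.7782 7.2308 11.6637 13.4508] v=[1.8276 0.4836 -3.1445 0.0718]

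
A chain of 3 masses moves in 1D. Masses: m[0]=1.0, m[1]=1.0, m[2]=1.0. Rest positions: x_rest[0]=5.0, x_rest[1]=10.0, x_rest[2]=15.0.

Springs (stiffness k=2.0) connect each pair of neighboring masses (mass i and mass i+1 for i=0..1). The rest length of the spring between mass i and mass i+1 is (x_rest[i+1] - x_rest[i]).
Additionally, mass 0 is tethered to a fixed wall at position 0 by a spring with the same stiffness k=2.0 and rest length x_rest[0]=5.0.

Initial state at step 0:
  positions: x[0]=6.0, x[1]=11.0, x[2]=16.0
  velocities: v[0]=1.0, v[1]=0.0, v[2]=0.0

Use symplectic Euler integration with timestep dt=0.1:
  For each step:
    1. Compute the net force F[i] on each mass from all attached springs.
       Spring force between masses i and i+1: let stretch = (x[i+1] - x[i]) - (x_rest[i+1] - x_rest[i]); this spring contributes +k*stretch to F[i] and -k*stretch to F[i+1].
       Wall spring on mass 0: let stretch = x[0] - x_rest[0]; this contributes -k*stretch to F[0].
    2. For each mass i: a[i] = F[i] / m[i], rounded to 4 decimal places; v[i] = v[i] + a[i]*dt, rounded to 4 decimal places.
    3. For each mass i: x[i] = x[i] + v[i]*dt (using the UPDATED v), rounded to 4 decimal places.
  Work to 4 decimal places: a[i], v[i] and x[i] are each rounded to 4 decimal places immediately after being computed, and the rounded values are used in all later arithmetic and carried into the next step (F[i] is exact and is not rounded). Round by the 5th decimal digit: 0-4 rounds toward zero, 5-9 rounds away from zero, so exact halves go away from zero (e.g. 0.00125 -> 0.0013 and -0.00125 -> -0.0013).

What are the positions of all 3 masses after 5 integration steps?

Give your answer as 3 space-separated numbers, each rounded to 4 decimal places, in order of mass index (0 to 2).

Answer: 6.1511 11.0236 16.0006

Derivation:
Step 0: x=[6.0000 11.0000 16.0000] v=[1.0000 0.0000 0.0000]
Step 1: x=[6.0800 11.0000 16.0000] v=[0.8000 0.0000 0.0000]
Step 2: x=[6.1368 11.0016 16.0000] v=[0.5680 0.0160 0.0000]
Step 3: x=[6.1682 11.0059 16.0000] v=[0.3136 0.0427 0.0003]
Step 4: x=[6.1730 11.0133 16.0002] v=[0.0475 0.0740 0.0015]
Step 5: x=[6.1511 11.0236 16.0006] v=[-0.2190 0.1033 0.0041]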